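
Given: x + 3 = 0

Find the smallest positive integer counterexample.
Testing positive integers:
x = 1: LHS = 1 + 3 = 4; 4 = 0 — FAILS  ← smallest positive counterexample

Answer: x = 1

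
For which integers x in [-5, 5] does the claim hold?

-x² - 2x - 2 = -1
Holds for: {-1}
Fails for: {-5, -4, -3, -2, 0, 1, 2, 3, 4, 5}

Answer: {-1}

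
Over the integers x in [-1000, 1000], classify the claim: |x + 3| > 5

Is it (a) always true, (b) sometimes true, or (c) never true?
Holds at x = 3: LHS = |3 + 3| = |6| = 6; 6 > 5 — holds
Fails at x = 0: LHS = |0 + 3| = |3| = 3; 3 > 5 — FAILS
It is satisfied by some integers in the range but not all.

Answer: Sometimes true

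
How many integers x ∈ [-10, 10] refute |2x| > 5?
Counterexamples in [-10, 10]: {-2, -1, 0, 1, 2}.

Counting them gives 5 values.

Answer: 5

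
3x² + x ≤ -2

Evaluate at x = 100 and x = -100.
x = 100: LHS = 3·100² + 100 = 30100; 30100 ≤ -2 — FAILS
x = -100: LHS = 3·(-100)² + (-100) = 29900; 29900 ≤ -2 — FAILS

Answer: No, fails for both x = 100 and x = -100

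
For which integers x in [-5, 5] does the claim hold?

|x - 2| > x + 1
Holds for: {-5, -4, -3, -2, -1, 0}
Fails for: {1, 2, 3, 4, 5}

Answer: {-5, -4, -3, -2, -1, 0}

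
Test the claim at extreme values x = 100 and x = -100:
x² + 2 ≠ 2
x = 100: LHS = 100² + 2 = 10002; 10002 ≠ 2 — holds
x = -100: LHS = (-100)² + 2 = 10002; 10002 ≠ 2 — holds

Answer: Yes, holds for both x = 100 and x = -100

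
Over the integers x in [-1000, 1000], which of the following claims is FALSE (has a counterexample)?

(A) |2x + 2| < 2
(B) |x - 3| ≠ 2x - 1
(A) x = 0: LHS = |2·0 + 2| = |2| = 2; 2 < 2 — FAILS

(B) Track d = LHS − RHS over the integers in [-1000, 1000]. Equality would need d = 0, but d changes sign only between consecutive integers, jumping over 0:
x = 1: LHS = |1 - 3| = |-2| = 2, RHS = 2·1 - 1 = 1; 2 ≠ 1 — holds  (d = 1)
x = 2: LHS = |2 - 3| = |-1| = 1, RHS = 2·2 - 1 = 3; 1 ≠ 3 — holds  (d = -2)
Away from these crossings d keeps a constant sign, and checking every integer in [-1000, 1000] confirms d ≠ 0 throughout. Hence the two sides are never equal, so the relation holds for every integer in [-1000, 1000].

Only (A) has a counterexample.

Answer: A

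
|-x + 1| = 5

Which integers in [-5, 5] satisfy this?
Holds for: {-4}
Fails for: {-5, -3, -2, -1, 0, 1, 2, 3, 4, 5}

Answer: {-4}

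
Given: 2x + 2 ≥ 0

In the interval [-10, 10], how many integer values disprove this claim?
Counterexamples in [-10, 10]: {-10, -9, -8, -7, -6, -5, -4, -3, -2}.

Counting them gives 9 values.

Answer: 9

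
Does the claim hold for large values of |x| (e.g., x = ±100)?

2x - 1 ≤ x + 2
x = 100: LHS = 2·100 - 1 = 199, RHS = 100 + 2 = 102; 199 ≤ 102 — FAILS
x = -100: LHS = 2·(-100) - 1 = -201, RHS = (-100) + 2 = -98; -201 ≤ -98 — holds

Answer: Partially: fails for x = 100, holds for x = -100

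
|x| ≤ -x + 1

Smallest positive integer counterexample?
Testing positive integers:
x = 1: LHS = |1| = 1, RHS = -1 + 1 = 0; 1 ≤ 0 — FAILS  ← smallest positive counterexample

Answer: x = 1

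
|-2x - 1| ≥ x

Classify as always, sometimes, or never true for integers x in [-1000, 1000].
Over all integers in [-1000, 1000], LHS − RHS is smallest at x = 0, where it equals 1:
x = 0: LHS = |-2·0 - 1| = |-1| = 1; 1 ≥ 0 — holds
At the ends of the range:
x = -1000: LHS = |-2·(-1000) - 1| = |1999| = 1999; 1999 ≥ -1000 — holds
x = 1000: LHS = |-2·1000 - 1| = |-2001| = 2001; 2001 ≥ 1000 — holds
Hence LHS − RHS is never negative, i.e. LHS ≥ RHS throughout, so the relation holds for every integer in [-1000, 1000].

No counterexample exists.

Answer: Always true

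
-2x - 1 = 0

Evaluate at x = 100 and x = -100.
x = 100: LHS = -2·100 - 1 = -201; -201 = 0 — FAILS
x = -100: LHS = -2·(-100) - 1 = 199; 199 = 0 — FAILS

Answer: No, fails for both x = 100 and x = -100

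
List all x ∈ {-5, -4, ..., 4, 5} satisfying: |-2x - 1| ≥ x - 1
Over all integers in [-5, 5], LHS − RHS is smallest at x = 0, where it equals 2:
x = 0: LHS = |-2·0 - 1| = |-1| = 1, RHS = 0 - 1 = -1; 1 ≥ -1 — holds
At the ends of the range:
x = -5: LHS = |-2·(-5) - 1| = |9| = 9, RHS = (-5) - 1 = -6; 9 ≥ -6 — holds
x = 5: LHS = |-2·5 - 1| = |-11| = 11, RHS = 5 - 1 = 4; 11 ≥ 4 — holds
Hence LHS − RHS is never negative, i.e. LHS ≥ RHS throughout, so the relation holds for every integer in [-5, 5].

Answer: All integers in [-5, 5]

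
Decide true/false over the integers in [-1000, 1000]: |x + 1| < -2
The claim fails at x = 0:
x = 0: LHS = |0 + 1| = |1| = 1; 1 < -2 — FAILS

Because a single integer refutes it, the statement is false.

Answer: False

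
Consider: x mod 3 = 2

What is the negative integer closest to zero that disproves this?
Testing negative integers from -1 downward:
x = -1: LHS = (-1) mod 3 = 2; 2 = 2 — holds
x = -2: LHS = (-2) mod 3 = 1; 1 = 2 — FAILS  ← closest negative counterexample to 0

Answer: x = -2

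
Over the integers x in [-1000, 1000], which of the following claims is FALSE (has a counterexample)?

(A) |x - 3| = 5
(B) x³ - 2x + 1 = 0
(A) x = 0: LHS = |0 - 3| = |-3| = 3; 3 = 5 — FAILS
(B) x = 0: LHS = 0³ - 2·0 + 1 = 1; 1 = 0 — FAILS

Answer: Both A and B are false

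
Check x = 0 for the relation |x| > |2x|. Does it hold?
x = 0: LHS = |0| = 0, RHS = |2·0| = |0| = 0; 0 > 0 — FAILS

The relation fails at x = 0, so x = 0 is a counterexample.

Answer: No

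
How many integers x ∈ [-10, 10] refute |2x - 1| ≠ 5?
Counterexamples in [-10, 10]: {-2, 3}.

Counting them gives 2 values.

Answer: 2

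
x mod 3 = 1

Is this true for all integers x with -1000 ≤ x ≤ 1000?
The claim fails at x = 0:
x = 0: LHS = 0 mod 3 = 0; 0 = 1 — FAILS

Because a single integer refutes it, the statement is false.

Answer: False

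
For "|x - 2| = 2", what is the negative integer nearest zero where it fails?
Testing negative integers from -1 downward:
x = -1: LHS = |(-1) - 2| = |-3| = 3; 3 = 2 — FAILS  ← closest negative counterexample to 0

Answer: x = -1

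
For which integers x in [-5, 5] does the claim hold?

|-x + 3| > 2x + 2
Holds for: {-5, -4, -3, -2, -1, 0}
Fails for: {1, 2, 3, 4, 5}

Answer: {-5, -4, -3, -2, -1, 0}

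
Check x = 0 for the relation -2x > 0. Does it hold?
x = 0: LHS = -2·0 = 0; 0 > 0 — FAILS

The relation fails at x = 0, so x = 0 is a counterexample.

Answer: No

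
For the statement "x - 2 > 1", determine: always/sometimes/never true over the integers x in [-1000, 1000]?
Holds at x = 4: LHS = 4 - 2 = 2; 2 > 1 — holds
Fails at x = 0: LHS = 0 - 2 = -2; -2 > 1 — FAILS
It is satisfied by some integers in the range but not all.

Answer: Sometimes true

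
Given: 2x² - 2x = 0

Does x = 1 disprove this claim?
Substitute x = 1 into the relation:
x = 1: LHS = 2·1² - 2·1 = 0; 0 = 0 — holds

The claim holds here, so x = 1 is not a counterexample. (A counterexample exists elsewhere, e.g. x = -1.)

Answer: No, x = 1 is not a counterexample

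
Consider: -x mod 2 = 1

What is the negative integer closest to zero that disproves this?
Testing negative integers from -1 downward:
x = -1: LHS = (-(-1)) mod 2 = 1 mod 2 = 1; 1 = 1 — holds
x = -2: LHS = (-(-2)) mod 2 = 2 mod 2 = 0; 0 = 1 — FAILS  ← closest negative counterexample to 0

Answer: x = -2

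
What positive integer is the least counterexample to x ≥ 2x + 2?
Testing positive integers:
x = 1: RHS = 2·1 + 2 = 4; 1 ≥ 4 — FAILS  ← smallest positive counterexample

Answer: x = 1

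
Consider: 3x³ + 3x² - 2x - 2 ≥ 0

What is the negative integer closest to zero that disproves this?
Testing negative integers from -1 downward:
x = -1: LHS = 3·(-1)³ + 3·(-1)² - 2·(-1) - 2 = 0; 0 ≥ 0 — holds
x = -2: LHS = 3·(-2)³ + 3·(-2)² - 2·(-2) - 2 = -10; -10 ≥ 0 — FAILS  ← closest negative counterexample to 0

Answer: x = -2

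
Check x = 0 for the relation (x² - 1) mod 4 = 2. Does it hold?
x = 0: LHS = (0² - 1) mod 4 = (-1) mod 4 = 3; 3 = 2 — FAILS

The relation fails at x = 0, so x = 0 is a counterexample.

Answer: No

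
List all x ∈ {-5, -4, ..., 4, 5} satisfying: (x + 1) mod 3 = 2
Holds for: {-5, -2, 1, 4}
Fails for: {-4, -3, -1, 0, 2, 3, 5}

Answer: {-5, -2, 1, 4}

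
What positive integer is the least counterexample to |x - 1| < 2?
Testing positive integers:
x = 1: LHS = |1 - 1| = |0| = 0; 0 < 2 — holds
x = 2: LHS = |2 - 1| = |1| = 1; 1 < 2 — holds
x = 3: LHS = |3 - 1| = |2| = 2; 2 < 2 — FAILS  ← smallest positive counterexample

Answer: x = 3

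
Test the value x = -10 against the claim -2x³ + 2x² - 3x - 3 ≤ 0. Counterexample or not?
Substitute x = -10 into the relation:
x = -10: LHS = -2·(-10)³ + 2·(-10)² - 3·(-10) - 3 = 2227; 2227 ≤ 0 — FAILS

Since the claim fails at x = -10, this value is a counterexample.

Answer: Yes, x = -10 is a counterexample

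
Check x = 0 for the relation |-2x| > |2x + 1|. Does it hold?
x = 0: LHS = |-2·0| = |0| = 0, RHS = |2·0 + 1| = |1| = 1; 0 > 1 — FAILS

The relation fails at x = 0, so x = 0 is a counterexample.

Answer: No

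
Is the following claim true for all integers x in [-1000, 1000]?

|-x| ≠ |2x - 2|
The claim fails at x = 2:
x = 2: LHS = |-2| = 2, RHS = |2·2 - 2| = |2| = 2; 2 ≠ 2 — FAILS

Because a single integer refutes it, the statement is false.

Answer: False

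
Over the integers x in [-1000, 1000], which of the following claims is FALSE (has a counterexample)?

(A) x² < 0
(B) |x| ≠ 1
(A) x = 0: LHS = 0² = 0; 0 < 0 — FAILS
(B) x = 1: LHS = |1| = 1; 1 ≠ 1 — FAILS

Answer: Both A and B are false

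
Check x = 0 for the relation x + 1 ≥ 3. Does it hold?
x = 0: LHS = 0 + 1 = 1; 1 ≥ 3 — FAILS

The relation fails at x = 0, so x = 0 is a counterexample.

Answer: No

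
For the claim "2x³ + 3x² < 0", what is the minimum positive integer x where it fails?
Testing positive integers:
x = 1: LHS = 2·1³ + 3·1² = 5; 5 < 0 — FAILS  ← smallest positive counterexample

Answer: x = 1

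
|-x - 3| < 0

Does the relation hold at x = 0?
x = 0: LHS = |-0 - 3| = |-3| = 3; 3 < 0 — FAILS

The relation fails at x = 0, so x = 0 is a counterexample.

Answer: No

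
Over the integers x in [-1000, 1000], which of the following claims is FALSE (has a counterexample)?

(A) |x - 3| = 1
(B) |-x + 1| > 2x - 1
(A) x = 0: LHS = |0 - 3| = |-3| = 3; 3 = 1 — FAILS
(B) x = 1: LHS = |-1 + 1| = |0| = 0, RHS = 2·1 - 1 = 1; 0 > 1 — FAILS

Answer: Both A and B are false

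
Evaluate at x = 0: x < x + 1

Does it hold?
x = 0: RHS = 0 + 1 = 1; 0 < 1 — holds

The relation is satisfied at x = 0.

Answer: Yes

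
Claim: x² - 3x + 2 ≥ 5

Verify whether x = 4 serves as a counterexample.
Substitute x = 4 into the relation:
x = 4: LHS = 4² - 3·4 + 2 = 6; 6 ≥ 5 — holds

The claim holds here, so x = 4 is not a counterexample. (A counterexample exists elsewhere, e.g. x = 0.)

Answer: No, x = 4 is not a counterexample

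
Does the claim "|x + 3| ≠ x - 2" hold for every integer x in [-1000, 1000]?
Over all integers in [-1000, 1000], LHS − RHS is always positive; it is smallest at x = 0, where it equals 5:
x = 0: LHS = |0 + 3| = |3| = 3, RHS = 0 - 2 = -2; 3 ≠ -2 — holds
At the ends of the range:
x = -1000: LHS = |(-1000) + 3| = |-997| = 997, RHS = (-1000) - 2 = -1002; 997 ≠ -1002 — holds
x = 1000: LHS = |1000 + 3| = |1003| = 1003, RHS = 1000 - 2 = 998; 1003 ≠ 998 — holds
Hence LHS − RHS is never 0, i.e. the two sides are never equal, so the relation holds for every integer in [-1000, 1000].

No counterexample exists.

Answer: True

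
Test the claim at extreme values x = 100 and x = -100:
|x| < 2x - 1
x = 100: LHS = |100| = 100, RHS = 2·100 - 1 = 199; 100 < 199 — holds
x = -100: LHS = |-100| = 100, RHS = 2·(-100) - 1 = -201; 100 < -201 — FAILS

Answer: Partially: holds for x = 100, fails for x = -100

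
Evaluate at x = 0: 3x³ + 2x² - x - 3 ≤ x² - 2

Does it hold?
x = 0: LHS = 3·0³ + 2·0² - 0 - 3 = -3, RHS = 0² - 2 = -2; -3 ≤ -2 — holds

The relation is satisfied at x = 0.

Answer: Yes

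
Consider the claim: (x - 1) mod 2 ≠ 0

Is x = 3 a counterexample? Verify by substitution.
Substitute x = 3 into the relation:
x = 3: LHS = (3 - 1) mod 2 = 2 mod 2 = 0; 0 ≠ 0 — FAILS

Since the claim fails at x = 3, this value is a counterexample.

Answer: Yes, x = 3 is a counterexample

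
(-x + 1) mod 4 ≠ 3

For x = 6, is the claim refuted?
Substitute x = 6 into the relation:
x = 6: LHS = (-6 + 1) mod 4 = (-5) mod 4 = 3; 3 ≠ 3 — FAILS

Since the claim fails at x = 6, this value is a counterexample.

Answer: Yes, x = 6 is a counterexample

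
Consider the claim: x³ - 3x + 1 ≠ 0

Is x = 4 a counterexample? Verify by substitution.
Substitute x = 4 into the relation:
x = 4: LHS = 4³ - 3·4 + 1 = 53; 53 ≠ 0 — holds

The relation holds at x = 4, so it is not a counterexample.

Answer: No, x = 4 is not a counterexample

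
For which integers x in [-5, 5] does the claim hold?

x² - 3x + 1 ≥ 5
Holds for: {-5, -4, -3, -2, -1, 4, 5}
Fails for: {0, 1, 2, 3}

Answer: {-5, -4, -3, -2, -1, 4, 5}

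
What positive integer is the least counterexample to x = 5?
Testing positive integers:
x = 1: 1 = 5 — FAILS  ← smallest positive counterexample

Answer: x = 1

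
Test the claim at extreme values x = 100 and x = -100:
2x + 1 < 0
x = 100: LHS = 2·100 + 1 = 201; 201 < 0 — FAILS
x = -100: LHS = 2·(-100) + 1 = -199; -199 < 0 — holds

Answer: Partially: fails for x = 100, holds for x = -100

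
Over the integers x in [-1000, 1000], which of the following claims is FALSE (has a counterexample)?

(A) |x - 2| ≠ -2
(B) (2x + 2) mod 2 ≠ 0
(A) An absolute value is never negative, so the left side is ≥ 0 for every x, while the right side is -2. Tightest case in [-1000, 1000] is x = 2:
x = 2: LHS = |2 - 2| = |0| = 0; 0 ≠ -2 — holds
Hence LHS − RHS is never 0, i.e. the two sides are never equal, so the relation holds for every integer in [-1000, 1000].

(B) x = 0: LHS = (2·0 + 2) mod 2 = 2 mod 2 = 0; 0 ≠ 0 — FAILS

Only (B) has a counterexample.

Answer: B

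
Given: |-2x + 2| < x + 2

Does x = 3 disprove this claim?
Substitute x = 3 into the relation:
x = 3: LHS = |-2·3 + 2| = |-4| = 4, RHS = 3 + 2 = 5; 4 < 5 — holds

The claim holds here, so x = 3 is not a counterexample. (A counterexample exists elsewhere, e.g. x = 0.)

Answer: No, x = 3 is not a counterexample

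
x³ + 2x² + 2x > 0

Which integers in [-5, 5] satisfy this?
Holds for: {1, 2, 3, 4, 5}
Fails for: {-5, -4, -3, -2, -1, 0}

Answer: {1, 2, 3, 4, 5}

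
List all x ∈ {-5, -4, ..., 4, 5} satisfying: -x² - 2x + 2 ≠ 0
Track d = LHS − RHS over the integers in [-5, 5]. Equality would need d = 0, but d changes sign only between consecutive integers, jumping over 0:
x = -3: LHS = -(-3)² - 2·(-3) + 2 = -1; -1 ≠ 0 — holds  (d = -1)
x = -2: LHS = -(-2)² - 2·(-2) + 2 = 2; 2 ≠ 0 — holds  (d = 2)
x = 0: LHS = -0² - 2·0 + 2 = 2; 2 ≠ 0 — holds  (d = 2)
x = 1: LHS = -1² - 2·1 + 2 = -1; -1 ≠ 0 — holds  (d = -1)
Away from these crossings d keeps a constant sign, and checking every integer in [-5, 5] confirms d ≠ 0 throughout. Hence the two sides are never equal, so the relation holds for every integer in [-5, 5].

Answer: All integers in [-5, 5]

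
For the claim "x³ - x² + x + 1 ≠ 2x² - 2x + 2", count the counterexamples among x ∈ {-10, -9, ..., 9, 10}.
Counterexamples in [-10, 10]: {1}.

Counting them gives 1 values.

Answer: 1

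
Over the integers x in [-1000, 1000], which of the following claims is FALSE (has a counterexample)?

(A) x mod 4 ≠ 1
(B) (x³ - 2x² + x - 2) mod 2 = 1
(A) x = 1: LHS = 1 mod 4 = 1; 1 ≠ 1 — FAILS
(B) x = 0: LHS = (0³ - 2·0² + 0 - 2) mod 2 = (-2) mod 2 = 0; 0 = 1 — FAILS

Answer: Both A and B are false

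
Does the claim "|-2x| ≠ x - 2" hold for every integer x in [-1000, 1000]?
Over all integers in [-1000, 1000], LHS − RHS is always positive; it is smallest at x = 0, where it equals 2:
x = 0: LHS = |-2·0| = |0| = 0, RHS = 0 - 2 = -2; 0 ≠ -2 — holds
At the ends of the range:
x = -1000: LHS = |-2·(-1000)| = |2000| = 2000, RHS = (-1000) - 2 = -1002; 2000 ≠ -1002 — holds
x = 1000: LHS = |-2·1000| = |-2000| = 2000, RHS = 1000 - 2 = 998; 2000 ≠ 998 — holds
Hence LHS − RHS is never 0, i.e. the two sides are never equal, so the relation holds for every integer in [-1000, 1000].

No counterexample exists.

Answer: True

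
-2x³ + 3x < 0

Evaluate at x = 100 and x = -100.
x = 100: LHS = -2·100³ + 3·100 = -1999700; -1999700 < 0 — holds
x = -100: LHS = -2·(-100)³ + 3·(-100) = 1999700; 1999700 < 0 — FAILS

Answer: Partially: holds for x = 100, fails for x = -100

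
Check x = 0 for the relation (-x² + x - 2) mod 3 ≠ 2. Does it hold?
x = 0: LHS = (-0² + 0 - 2) mod 3 = (-2) mod 3 = 1; 1 ≠ 2 — holds

The relation is satisfied at x = 0.

Answer: Yes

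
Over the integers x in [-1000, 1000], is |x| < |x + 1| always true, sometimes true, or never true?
Holds at x = 0: LHS = |0| = 0, RHS = |0 + 1| = |1| = 1; 0 < 1 — holds
Fails at x = -1: LHS = |-1| = 1, RHS = |(-1) + 1| = |0| = 0; 1 < 0 — FAILS
It is satisfied by some integers in the range but not all.

Answer: Sometimes true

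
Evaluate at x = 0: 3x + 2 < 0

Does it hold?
x = 0: LHS = 3·0 + 2 = 2; 2 < 0 — FAILS

The relation fails at x = 0, so x = 0 is a counterexample.

Answer: No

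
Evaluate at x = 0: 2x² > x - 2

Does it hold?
x = 0: LHS = 2·0² = 0, RHS = 0 - 2 = -2; 0 > -2 — holds

The relation is satisfied at x = 0.

Answer: Yes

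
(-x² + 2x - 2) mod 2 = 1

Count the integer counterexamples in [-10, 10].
Counterexamples in [-10, 10]: {-10, -8, -6, -4, -2, 0, 2, 4, 6, 8, 10}.

Counting them gives 11 values.

Answer: 11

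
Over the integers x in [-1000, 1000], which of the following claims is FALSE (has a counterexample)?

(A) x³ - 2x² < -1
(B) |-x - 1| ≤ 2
(A) x = 0: LHS = 0³ - 2·0² = 0; 0 < -1 — FAILS
(B) x = 2: LHS = |-2 - 1| = |-3| = 3; 3 ≤ 2 — FAILS

Answer: Both A and B are false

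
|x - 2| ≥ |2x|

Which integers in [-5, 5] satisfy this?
Holds for: {-2, -1, 0}
Fails for: {-5, -4, -3, 1, 2, 3, 4, 5}

Answer: {-2, -1, 0}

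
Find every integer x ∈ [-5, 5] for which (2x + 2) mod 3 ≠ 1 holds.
Holds for: {-4, -3, -1, 0, 2, 3, 5}
Fails for: {-5, -2, 1, 4}

Answer: {-4, -3, -1, 0, 2, 3, 5}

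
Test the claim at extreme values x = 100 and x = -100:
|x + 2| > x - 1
x = 100: LHS = |100 + 2| = |102| = 102, RHS = 100 - 1 = 99; 102 > 99 — holds
x = -100: LHS = |(-100) + 2| = |-98| = 98, RHS = (-100) - 1 = -101; 98 > -101 — holds

Answer: Yes, holds for both x = 100 and x = -100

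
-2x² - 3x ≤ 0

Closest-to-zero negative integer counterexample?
Testing negative integers from -1 downward:
x = -1: LHS = -2·(-1)² - 3·(-1) = 1; 1 ≤ 0 — FAILS  ← closest negative counterexample to 0

Answer: x = -1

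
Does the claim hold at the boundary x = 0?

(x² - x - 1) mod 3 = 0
x = 0: LHS = (0² - 0 - 1) mod 3 = (-1) mod 3 = 2; 2 = 0 — FAILS

The relation fails at x = 0, so x = 0 is a counterexample.

Answer: No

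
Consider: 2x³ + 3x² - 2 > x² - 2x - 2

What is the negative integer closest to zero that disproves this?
Testing negative integers from -1 downward:
x = -1: LHS = 2·(-1)³ + 3·(-1)² - 2 = -1, RHS = (-1)² - 2·(-1) - 2 = 1; -1 > 1 — FAILS  ← closest negative counterexample to 0

Answer: x = -1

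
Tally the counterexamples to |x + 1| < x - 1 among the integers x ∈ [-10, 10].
Counterexamples in [-10, 10]: {-10, -9, -8, -7, -6, -5, -4, -3, -2, -1, 0, 1, 2, 3, 4, 5, 6, 7, 8, 9, 10}.

Counting them gives 21 values.

Answer: 21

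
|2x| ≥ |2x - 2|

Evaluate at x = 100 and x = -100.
x = 100: LHS = |2·100| = |200| = 200, RHS = |2·100 - 2| = |198| = 198; 200 ≥ 198 — holds
x = -100: LHS = |2·(-100)| = |-200| = 200, RHS = |2·(-100) - 2| = |-202| = 202; 200 ≥ 202 — FAILS

Answer: Partially: holds for x = 100, fails for x = -100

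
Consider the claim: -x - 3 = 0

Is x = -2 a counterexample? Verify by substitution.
Substitute x = -2 into the relation:
x = -2: LHS = -(-2) - 3 = -1; -1 = 0 — FAILS

Since the claim fails at x = -2, this value is a counterexample.

Answer: Yes, x = -2 is a counterexample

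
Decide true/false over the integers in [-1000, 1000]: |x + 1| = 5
The claim fails at x = 0:
x = 0: LHS = |0 + 1| = |1| = 1; 1 = 5 — FAILS

Because a single integer refutes it, the statement is false.

Answer: False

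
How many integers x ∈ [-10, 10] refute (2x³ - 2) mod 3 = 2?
Counterexamples in [-10, 10]: {-9, -8, -6, -5, -3, -2, 0, 1, 3, 4, 6, 7, 9, 10}.

Counting them gives 14 values.

Answer: 14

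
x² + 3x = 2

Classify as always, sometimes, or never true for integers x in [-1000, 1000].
Track d = LHS − RHS over the integers in [-1000, 1000]. Equality would need d = 0, but d changes sign only between consecutive integers, jumping over 0:
x = -4: LHS = (-4)² + 3·(-4) = 4; 4 = 2 — FAILS  (d = 2)
x = -3: LHS = (-3)² + 3·(-3) = 0; 0 = 2 — FAILS  (d = -2)
x = 0: LHS = 0² + 3·0 = 0; 0 = 2 — FAILS  (d = -2)
x = 1: LHS = 1² + 3·1 = 4; 4 = 2 — FAILS  (d = 2)
Away from these crossings d keeps a constant sign, and checking every integer in [-1000, 1000] confirms d ≠ 0 throughout. Hence the two sides are never equal, so the claimed relation (=) fails for every integer in [-1000, 1000].

No integer in the range satisfies it.

Answer: Never true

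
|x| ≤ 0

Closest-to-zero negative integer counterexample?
Testing negative integers from -1 downward:
x = -1: LHS = |-1| = 1; 1 ≤ 0 — FAILS  ← closest negative counterexample to 0

Answer: x = -1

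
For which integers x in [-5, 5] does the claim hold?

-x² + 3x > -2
Holds for: {0, 1, 2, 3}
Fails for: {-5, -4, -3, -2, -1, 4, 5}

Answer: {0, 1, 2, 3}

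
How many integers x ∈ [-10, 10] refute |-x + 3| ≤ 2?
Counterexamples in [-10, 10]: {-10, -9, -8, -7, -6, -5, -4, -3, -2, -1, 0, 6, 7, 8, 9, 10}.

Counting them gives 16 values.

Answer: 16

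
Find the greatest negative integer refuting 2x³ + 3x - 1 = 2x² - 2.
Testing negative integers from -1 downward:
x = -1: LHS = 2·(-1)³ + 3·(-1) - 1 = -6, RHS = 2·(-1)² - 2 = 0; -6 = 0 — FAILS  ← closest negative counterexample to 0

Answer: x = -1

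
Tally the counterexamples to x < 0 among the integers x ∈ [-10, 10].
Counterexamples in [-10, 10]: {0, 1, 2, 3, 4, 5, 6, 7, 8, 9, 10}.

Counting them gives 11 values.

Answer: 11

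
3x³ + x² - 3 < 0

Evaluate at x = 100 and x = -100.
x = 100: LHS = 3·100³ + 100² - 3 = 3009997; 3009997 < 0 — FAILS
x = -100: LHS = 3·(-100)³ + (-100)² - 3 = -2990003; -2990003 < 0 — holds

Answer: Partially: fails for x = 100, holds for x = -100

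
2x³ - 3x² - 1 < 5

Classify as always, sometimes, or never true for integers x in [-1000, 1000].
Holds at x = 0: LHS = 2·0³ - 3·0² - 1 = -1; -1 < 5 — holds
Fails at x = 3: LHS = 2·3³ - 3·3² - 1 = 26; 26 < 5 — FAILS
It is satisfied by some integers in the range but not all.

Answer: Sometimes true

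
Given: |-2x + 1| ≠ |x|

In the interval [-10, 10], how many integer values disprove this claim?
Counterexamples in [-10, 10]: {1}.

Counting them gives 1 values.

Answer: 1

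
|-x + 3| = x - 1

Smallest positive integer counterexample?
Testing positive integers:
x = 1: LHS = |-1 + 3| = |2| = 2, RHS = 1 - 1 = 0; 2 = 0 — FAILS  ← smallest positive counterexample

Answer: x = 1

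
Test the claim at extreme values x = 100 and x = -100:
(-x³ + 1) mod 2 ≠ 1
x = 100: LHS = (-100³ + 1) mod 2 = (-999999) mod 2 = 1; 1 ≠ 1 — FAILS
x = -100: LHS = (-(-100)³ + 1) mod 2 = 1000001 mod 2 = 1; 1 ≠ 1 — FAILS

Answer: No, fails for both x = 100 and x = -100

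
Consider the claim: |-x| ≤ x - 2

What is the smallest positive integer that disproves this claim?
Testing positive integers:
x = 1: LHS = |-1| = 1, RHS = 1 - 2 = -1; 1 ≤ -1 — FAILS  ← smallest positive counterexample

Answer: x = 1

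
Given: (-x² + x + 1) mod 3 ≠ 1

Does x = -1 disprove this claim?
Substitute x = -1 into the relation:
x = -1: LHS = (-(-1)² + (-1) + 1) mod 3 = (-1) mod 3 = 2; 2 ≠ 1 — holds

The claim holds here, so x = -1 is not a counterexample. (A counterexample exists elsewhere, e.g. x = 0.)

Answer: No, x = -1 is not a counterexample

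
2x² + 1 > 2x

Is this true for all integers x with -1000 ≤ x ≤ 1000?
Over all integers in [-1000, 1000], LHS − RHS is smallest at x = 0, where it equals 1:
x = 0: LHS = 2·0² + 1 = 1, RHS = 2·0 = 0; 1 > 0 — holds
At the ends of the range:
x = -1000: LHS = 2·(-1000)² + 1 = 2000001, RHS = 2·(-1000) = -2000; 2000001 > -2000 — holds
x = 1000: LHS = 2·1000² + 1 = 2000001, RHS = 2·1000 = 2000; 2000001 > 2000 — holds
Hence LHS − RHS is never zero or negative, i.e. LHS > RHS throughout, so the relation holds for every integer in [-1000, 1000].

No counterexample exists.

Answer: True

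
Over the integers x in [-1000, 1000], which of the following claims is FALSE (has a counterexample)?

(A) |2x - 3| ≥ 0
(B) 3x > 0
(A) An absolute value is never negative, so the left side is ≥ 0 for every x, while the right side is 0. Tightest case in [-1000, 1000] is x = 1:
x = 1: LHS = |2·1 - 3| = |-1| = 1; 1 ≥ 0 — holds
Hence LHS − RHS is never negative, i.e. LHS ≥ RHS throughout, so the relation holds for every integer in [-1000, 1000].

(B) x = 0: LHS = 3·0 = 0; 0 > 0 — FAILS

Only (B) has a counterexample.

Answer: B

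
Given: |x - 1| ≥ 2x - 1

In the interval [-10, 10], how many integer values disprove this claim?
Counterexamples in [-10, 10]: {1, 2, 3, 4, 5, 6, 7, 8, 9, 10}.

Counting them gives 10 values.

Answer: 10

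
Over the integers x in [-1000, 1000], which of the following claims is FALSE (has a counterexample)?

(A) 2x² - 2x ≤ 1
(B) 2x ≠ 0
(A) x = -1: LHS = 2·(-1)² - 2·(-1) = 4; 4 ≤ 1 — FAILS
(B) x = 0: LHS = 2·0 = 0; 0 ≠ 0 — FAILS

Answer: Both A and B are false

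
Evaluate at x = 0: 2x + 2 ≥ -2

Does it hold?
x = 0: LHS = 2·0 + 2 = 2; 2 ≥ -2 — holds

The relation is satisfied at x = 0.

Answer: Yes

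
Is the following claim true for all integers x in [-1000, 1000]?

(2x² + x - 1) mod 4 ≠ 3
The claim fails at x = 0:
x = 0: LHS = (2·0² + 0 - 1) mod 4 = (-1) mod 4 = 3; 3 ≠ 3 — FAILS

Because a single integer refutes it, the statement is false.

Answer: False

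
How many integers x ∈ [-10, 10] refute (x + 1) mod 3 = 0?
Counterexamples in [-10, 10]: {-9, -8, -6, -5, -3, -2, 0, 1, 3, 4, 6, 7, 9, 10}.

Counting them gives 14 values.

Answer: 14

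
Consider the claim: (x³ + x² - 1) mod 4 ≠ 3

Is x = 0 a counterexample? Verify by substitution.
Substitute x = 0 into the relation:
x = 0: LHS = (0³ + 0² - 1) mod 4 = (-1) mod 4 = 3; 3 ≠ 3 — FAILS

Since the claim fails at x = 0, this value is a counterexample.

Answer: Yes, x = 0 is a counterexample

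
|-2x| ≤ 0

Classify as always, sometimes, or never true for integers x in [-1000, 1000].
Holds at x = 0: LHS = |-2·0| = |0| = 0; 0 ≤ 0 — holds
Fails at x = 1: LHS = |-2·1| = |-2| = 2; 2 ≤ 0 — FAILS
It is satisfied by some integers in the range but not all.

Answer: Sometimes true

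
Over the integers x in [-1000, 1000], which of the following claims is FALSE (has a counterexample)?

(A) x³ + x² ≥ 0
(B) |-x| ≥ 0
(A) x = -2: LHS = (-2)³ + (-2)² = -4; -4 ≥ 0 — FAILS

(B) An absolute value is never negative, so the left side is ≥ 0 for every x, while the right side is 0. Tightest case in [-1000, 1000] is x = 0:
x = 0: LHS = |-0| = |0| = 0; 0 ≥ 0 — holds
Hence LHS − RHS is never negative, i.e. LHS ≥ RHS throughout, so the relation holds for every integer in [-1000, 1000].

Only (A) has a counterexample.

Answer: A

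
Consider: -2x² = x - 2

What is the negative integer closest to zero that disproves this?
Testing negative integers from -1 downward:
x = -1: LHS = -2·(-1)² = -2, RHS = (-1) - 2 = -3; -2 = -3 — FAILS  ← closest negative counterexample to 0

Answer: x = -1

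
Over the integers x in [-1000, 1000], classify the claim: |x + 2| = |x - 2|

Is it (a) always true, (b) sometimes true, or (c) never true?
Holds at x = 0: LHS = |0 + 2| = |2| = 2, RHS = |0 - 2| = |-2| = 2; 2 = 2 — holds
Fails at x = 1: LHS = |1 + 2| = |3| = 3, RHS = |1 - 2| = |-1| = 1; 3 = 1 — FAILS
It is satisfied by some integers in the range but not all.

Answer: Sometimes true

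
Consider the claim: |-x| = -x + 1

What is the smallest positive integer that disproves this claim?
Testing positive integers:
x = 1: LHS = |-1| = 1, RHS = -1 + 1 = 0; 1 = 0 — FAILS  ← smallest positive counterexample

Answer: x = 1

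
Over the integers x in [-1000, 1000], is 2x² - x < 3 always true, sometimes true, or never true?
Holds at x = 0: LHS = 2·0² - 0 = 0; 0 < 3 — holds
Fails at x = -1: LHS = 2·(-1)² - (-1) = 3; 3 < 3 — FAILS
It is satisfied by some integers in the range but not all.

Answer: Sometimes true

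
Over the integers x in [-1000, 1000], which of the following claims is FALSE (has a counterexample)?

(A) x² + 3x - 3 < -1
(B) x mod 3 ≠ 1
(A) x = 1: LHS = 1² + 3·1 - 3 = 1; 1 < -1 — FAILS
(B) x = 1: LHS = 1 mod 3 = 1; 1 ≠ 1 — FAILS

Answer: Both A and B are false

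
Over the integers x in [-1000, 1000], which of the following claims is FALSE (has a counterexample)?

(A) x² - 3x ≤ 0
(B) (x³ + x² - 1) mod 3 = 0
(A) x = -1: LHS = (-1)² - 3·(-1) = 4; 4 ≤ 0 — FAILS
(B) x = 0: LHS = (0³ + 0² - 1) mod 3 = (-1) mod 3 = 2; 2 = 0 — FAILS

Answer: Both A and B are false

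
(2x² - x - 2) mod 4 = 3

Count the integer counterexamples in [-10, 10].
Counterexamples in [-10, 10]: {-10, -9, -8, -6, -5, -4, -2, -1, 0, 2, 3, 4, 6, 7, 8, 10}.

Counting them gives 16 values.

Answer: 16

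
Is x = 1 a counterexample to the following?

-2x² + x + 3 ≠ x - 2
Substitute x = 1 into the relation:
x = 1: LHS = -2·1² + 1 + 3 = 2, RHS = 1 - 2 = -1; 2 ≠ -1 — holds

The relation holds at x = 1, so it is not a counterexample.

Answer: No, x = 1 is not a counterexample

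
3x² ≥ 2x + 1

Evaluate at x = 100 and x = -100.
x = 100: LHS = 3·100² = 30000, RHS = 2·100 + 1 = 201; 30000 ≥ 201 — holds
x = -100: LHS = 3·(-100)² = 30000, RHS = 2·(-100) + 1 = -199; 30000 ≥ -199 — holds

Answer: Yes, holds for both x = 100 and x = -100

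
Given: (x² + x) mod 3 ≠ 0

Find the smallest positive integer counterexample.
Testing positive integers:
x = 1: LHS = (1² + 1) mod 3 = 2 mod 3 = 2; 2 ≠ 0 — holds
x = 2: LHS = (2² + 2) mod 3 = 6 mod 3 = 0; 0 ≠ 0 — FAILS  ← smallest positive counterexample

Answer: x = 2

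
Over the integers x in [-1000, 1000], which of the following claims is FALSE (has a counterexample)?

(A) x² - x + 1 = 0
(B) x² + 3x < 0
(A) x = 0: LHS = 0² - 0 + 1 = 1; 1 = 0 — FAILS
(B) x = 0: LHS = 0² + 3·0 = 0; 0 < 0 — FAILS

Answer: Both A and B are false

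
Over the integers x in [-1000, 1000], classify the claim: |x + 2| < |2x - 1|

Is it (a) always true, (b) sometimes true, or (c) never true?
Holds at x = -1: LHS = |(-1) + 2| = |1| = 1, RHS = |2·(-1) - 1| = |-3| = 3; 1 < 3 — holds
Fails at x = 0: LHS = |0 + 2| = |2| = 2, RHS = |2·0 - 1| = |-1| = 1; 2 < 1 — FAILS
It is satisfied by some integers in the range but not all.

Answer: Sometimes true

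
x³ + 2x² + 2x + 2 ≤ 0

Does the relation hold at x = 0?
x = 0: LHS = 0³ + 2·0² + 2·0 + 2 = 2; 2 ≤ 0 — FAILS

The relation fails at x = 0, so x = 0 is a counterexample.

Answer: No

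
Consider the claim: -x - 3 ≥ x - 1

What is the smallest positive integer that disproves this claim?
Testing positive integers:
x = 1: LHS = -1 - 3 = -4, RHS = 1 - 1 = 0; -4 ≥ 0 — FAILS  ← smallest positive counterexample

Answer: x = 1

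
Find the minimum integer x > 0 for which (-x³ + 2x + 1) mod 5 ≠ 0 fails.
Testing positive integers:
x = 1: LHS = (-1³ + 2·1 + 1) mod 5 = 2 mod 5 = 2; 2 ≠ 0 — holds
x = 2: LHS = (-2³ + 2·2 + 1) mod 5 = (-3) mod 5 = 2; 2 ≠ 0 — holds
x = 3: LHS = (-3³ + 2·3 + 1) mod 5 = (-20) mod 5 = 0; 0 ≠ 0 — FAILS  ← smallest positive counterexample

Answer: x = 3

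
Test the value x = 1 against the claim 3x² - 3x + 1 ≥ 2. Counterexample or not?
Substitute x = 1 into the relation:
x = 1: LHS = 3·1² - 3·1 + 1 = 1; 1 ≥ 2 — FAILS

Since the claim fails at x = 1, this value is a counterexample.

Answer: Yes, x = 1 is a counterexample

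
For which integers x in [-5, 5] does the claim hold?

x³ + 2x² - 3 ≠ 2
Track d = LHS − RHS over the integers in [-5, 5]. Equality would need d = 0, but d changes sign only between consecutive integers, jumping over 0:
x = 1: LHS = 1³ + 2·1² - 3 = 0; 0 ≠ 2 — holds  (d = -2)
x = 2: LHS = 2³ + 2·2² - 3 = 13; 13 ≠ 2 — holds  (d = 11)
Away from these crossings d keeps a constant sign, and checking every integer in [-5, 5] confirms d ≠ 0 throughout. Hence the two sides are never equal, so the relation holds for every integer in [-5, 5].

Answer: All integers in [-5, 5]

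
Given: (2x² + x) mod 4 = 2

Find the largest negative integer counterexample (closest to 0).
Testing negative integers from -1 downward:
x = -1: LHS = (2·(-1)² + (-1)) mod 4 = 1 mod 4 = 1; 1 = 2 — FAILS  ← closest negative counterexample to 0

Answer: x = -1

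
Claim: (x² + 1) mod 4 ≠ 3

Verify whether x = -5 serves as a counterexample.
Substitute x = -5 into the relation:
x = -5: LHS = ((-5)² + 1) mod 4 = 26 mod 4 = 2; 2 ≠ 3 — holds

The relation holds at x = -5, so it is not a counterexample.

Answer: No, x = -5 is not a counterexample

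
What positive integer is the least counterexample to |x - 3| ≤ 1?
Testing positive integers:
x = 1: LHS = |1 - 3| = |-2| = 2; 2 ≤ 1 — FAILS  ← smallest positive counterexample

Answer: x = 1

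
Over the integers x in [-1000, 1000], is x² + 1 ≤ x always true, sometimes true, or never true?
Over all integers in [-1000, 1000], LHS − RHS is smallest at x = 0, where it equals 1:
x = 0: LHS = 0² + 1 = 1; 1 ≤ 0 — FAILS
At the ends of the range:
x = -1000: LHS = (-1000)² + 1 = 1000001; 1000001 ≤ -1000 — FAILS
x = 1000: LHS = 1000² + 1 = 1000001; 1000001 ≤ 1000 — FAILS
Hence LHS − RHS is never zero or negative, i.e. LHS > RHS throughout, so the claimed relation (≤) fails for every integer in [-1000, 1000].

No integer in the range satisfies it.

Answer: Never true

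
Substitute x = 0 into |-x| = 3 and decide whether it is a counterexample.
Substitute x = 0 into the relation:
x = 0: LHS = |-0| = |0| = 0; 0 = 3 — FAILS

Since the claim fails at x = 0, this value is a counterexample.

Answer: Yes, x = 0 is a counterexample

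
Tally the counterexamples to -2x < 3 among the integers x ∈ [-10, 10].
Counterexamples in [-10, 10]: {-10, -9, -8, -7, -6, -5, -4, -3, -2}.

Counting them gives 9 values.

Answer: 9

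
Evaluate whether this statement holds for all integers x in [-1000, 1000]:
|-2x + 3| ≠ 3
The claim fails at x = 0:
x = 0: LHS = |-2·0 + 3| = |3| = 3; 3 ≠ 3 — FAILS

Because a single integer refutes it, the statement is false.

Answer: False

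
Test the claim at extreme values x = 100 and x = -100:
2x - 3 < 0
x = 100: LHS = 2·100 - 3 = 197; 197 < 0 — FAILS
x = -100: LHS = 2·(-100) - 3 = -203; -203 < 0 — holds

Answer: Partially: fails for x = 100, holds for x = -100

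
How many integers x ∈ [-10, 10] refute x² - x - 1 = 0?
Counterexamples in [-10, 10]: {-10, -9, -8, -7, -6, -5, -4, -3, -2, -1, 0, 1, 2, 3, 4, 5, 6, 7, 8, 9, 10}.

Counting them gives 21 values.

Answer: 21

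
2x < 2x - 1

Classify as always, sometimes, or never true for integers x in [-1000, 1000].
Over all integers in [-1000, 1000], LHS − RHS is smallest at x = 0, where it equals 1:
x = 0: LHS = 2·0 = 0, RHS = 2·0 - 1 = -1; 0 < -1 — FAILS
At the ends of the range:
x = -1000: LHS = 2·(-1000) = -2000, RHS = 2·(-1000) - 1 = -2001; -2000 < -2001 — FAILS
x = 1000: LHS = 2·1000 = 2000, RHS = 2·1000 - 1 = 1999; 2000 < 1999 — FAILS
Hence LHS − RHS is never negative, i.e. LHS ≥ RHS throughout, so the claimed relation (<) fails for every integer in [-1000, 1000].

No integer in the range satisfies it.

Answer: Never true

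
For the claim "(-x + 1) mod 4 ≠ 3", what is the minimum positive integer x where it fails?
Testing positive integers:
x = 1: LHS = (-1 + 1) mod 4 = 0 mod 4 = 0; 0 ≠ 3 — holds
x = 2: LHS = (-2 + 1) mod 4 = (-1) mod 4 = 3; 3 ≠ 3 — FAILS  ← smallest positive counterexample

Answer: x = 2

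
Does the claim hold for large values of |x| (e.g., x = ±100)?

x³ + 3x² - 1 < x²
x = 100: LHS = 100³ + 3·100² - 1 = 1029999, RHS = 100² = 10000; 1029999 < 10000 — FAILS
x = -100: LHS = (-100)³ + 3·(-100)² - 1 = -970001, RHS = (-100)² = 10000; -970001 < 10000 — holds

Answer: Partially: fails for x = 100, holds for x = -100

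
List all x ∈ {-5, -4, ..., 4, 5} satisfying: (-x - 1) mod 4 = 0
Holds for: {-5, -1, 3}
Fails for: {-4, -3, -2, 0, 1, 2, 4, 5}

Answer: {-5, -1, 3}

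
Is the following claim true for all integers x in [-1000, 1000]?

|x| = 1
The claim fails at x = 0:
x = 0: LHS = |0| = 0; 0 = 1 — FAILS

Because a single integer refutes it, the statement is false.

Answer: False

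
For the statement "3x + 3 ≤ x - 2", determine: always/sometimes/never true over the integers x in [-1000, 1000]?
Holds at x = -3: LHS = 3·(-3) + 3 = -6, RHS = (-3) - 2 = -5; -6 ≤ -5 — holds
Fails at x = 0: LHS = 3·0 + 3 = 3, RHS = 0 - 2 = -2; 3 ≤ -2 — FAILS
It is satisfied by some integers in the range but not all.

Answer: Sometimes true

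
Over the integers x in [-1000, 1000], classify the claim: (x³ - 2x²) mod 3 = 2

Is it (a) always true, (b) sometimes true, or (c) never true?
Holds at x = 1: LHS = (1³ - 2·1²) mod 3 = (-1) mod 3 = 2; 2 = 2 — holds
Fails at x = 0: LHS = (0³ - 2·0²) mod 3 = 0 mod 3 = 0; 0 = 2 — FAILS
It is satisfied by some integers in the range but not all.

Answer: Sometimes true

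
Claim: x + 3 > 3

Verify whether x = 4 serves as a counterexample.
Substitute x = 4 into the relation:
x = 4: LHS = 4 + 3 = 7; 7 > 3 — holds

The claim holds here, so x = 4 is not a counterexample. (A counterexample exists elsewhere, e.g. x = 0.)

Answer: No, x = 4 is not a counterexample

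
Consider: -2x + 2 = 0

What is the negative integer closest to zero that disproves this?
Testing negative integers from -1 downward:
x = -1: LHS = -2·(-1) + 2 = 4; 4 = 0 — FAILS  ← closest negative counterexample to 0

Answer: x = -1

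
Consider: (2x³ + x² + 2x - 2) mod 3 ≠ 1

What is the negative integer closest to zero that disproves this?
Testing negative integers from -1 downward:
x = -1: LHS = (2·(-1)³ + (-1)² + 2·(-1) - 2) mod 3 = (-5) mod 3 = 1; 1 ≠ 1 — FAILS  ← closest negative counterexample to 0

Answer: x = -1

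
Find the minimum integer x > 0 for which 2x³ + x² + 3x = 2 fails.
Testing positive integers:
x = 1: LHS = 2·1³ + 1² + 3·1 = 6; 6 = 2 — FAILS  ← smallest positive counterexample

Answer: x = 1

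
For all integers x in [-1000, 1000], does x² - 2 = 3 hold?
The claim fails at x = 0:
x = 0: LHS = 0² - 2 = -2; -2 = 3 — FAILS

Because a single integer refutes it, the statement is false.

Answer: False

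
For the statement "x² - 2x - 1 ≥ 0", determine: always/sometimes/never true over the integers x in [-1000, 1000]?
Holds at x = -1: LHS = (-1)² - 2·(-1) - 1 = 2; 2 ≥ 0 — holds
Fails at x = 0: LHS = 0² - 2·0 - 1 = -1; -1 ≥ 0 — FAILS
It is satisfied by some integers in the range but not all.

Answer: Sometimes true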